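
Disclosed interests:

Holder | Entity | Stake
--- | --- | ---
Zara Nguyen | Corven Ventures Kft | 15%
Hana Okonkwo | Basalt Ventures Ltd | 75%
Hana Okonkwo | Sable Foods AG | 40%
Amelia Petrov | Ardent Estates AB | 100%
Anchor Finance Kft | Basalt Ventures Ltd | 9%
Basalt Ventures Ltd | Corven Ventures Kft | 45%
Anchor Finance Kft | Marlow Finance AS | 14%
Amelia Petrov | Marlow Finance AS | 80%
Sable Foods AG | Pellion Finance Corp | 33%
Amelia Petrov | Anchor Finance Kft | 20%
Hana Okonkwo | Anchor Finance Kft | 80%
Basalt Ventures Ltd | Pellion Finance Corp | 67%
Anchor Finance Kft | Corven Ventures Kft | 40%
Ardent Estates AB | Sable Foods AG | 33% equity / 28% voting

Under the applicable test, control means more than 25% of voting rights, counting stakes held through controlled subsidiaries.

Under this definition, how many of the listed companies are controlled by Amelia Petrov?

4

Amelia holds 100% of Ardent, so Amelia controls Ardent.
Ardent holds 28% of Sable, so Amelia controls Sable.
Amelia holds 80% of Marlow, so Amelia controls Marlow.
Sable holds 33% of Pellion, so Amelia controls Pellion.
No other company's threshold is met.
Amelia controls 4 companies.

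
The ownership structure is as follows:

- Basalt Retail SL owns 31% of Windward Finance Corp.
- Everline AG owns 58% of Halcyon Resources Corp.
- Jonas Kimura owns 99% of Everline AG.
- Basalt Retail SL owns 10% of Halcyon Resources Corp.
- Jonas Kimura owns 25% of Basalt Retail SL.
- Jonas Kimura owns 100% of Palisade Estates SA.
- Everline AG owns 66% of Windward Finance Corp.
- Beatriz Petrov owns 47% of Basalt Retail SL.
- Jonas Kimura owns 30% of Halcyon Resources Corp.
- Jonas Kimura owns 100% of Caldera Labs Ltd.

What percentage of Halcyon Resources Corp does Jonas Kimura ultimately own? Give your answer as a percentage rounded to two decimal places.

Jonas reaches Halcyon along 3 paths.
Via Everline: 99% × 58% = 57.42%.
Direct stake: 30% = 30%.
Via Basalt: 25% × 10% = 2.5%.
Total: 57.42% + 30% + 2.5% = 89.92%.

89.92%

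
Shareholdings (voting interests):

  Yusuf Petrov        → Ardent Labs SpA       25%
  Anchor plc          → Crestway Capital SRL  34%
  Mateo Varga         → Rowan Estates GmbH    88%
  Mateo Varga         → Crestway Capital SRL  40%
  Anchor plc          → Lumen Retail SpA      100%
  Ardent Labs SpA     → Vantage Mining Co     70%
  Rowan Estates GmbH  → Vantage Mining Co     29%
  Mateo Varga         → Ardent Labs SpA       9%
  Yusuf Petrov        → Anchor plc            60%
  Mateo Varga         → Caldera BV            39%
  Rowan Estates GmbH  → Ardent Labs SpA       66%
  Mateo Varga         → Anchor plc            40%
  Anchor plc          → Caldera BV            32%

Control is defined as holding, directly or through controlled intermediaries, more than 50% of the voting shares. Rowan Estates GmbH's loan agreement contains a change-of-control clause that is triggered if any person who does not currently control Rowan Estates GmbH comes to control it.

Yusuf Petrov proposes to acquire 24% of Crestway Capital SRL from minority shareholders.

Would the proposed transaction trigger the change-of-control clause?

No

The purchase changes only Yusuf's holdings, so Yusuf is the only person who could newly come to control Rowan.
Yusuf holds 60% of Anchor, so Yusuf controls Anchor.
Anchor holds 100% of Lumen, so Yusuf controls Lumen.
Neither Yusuf nor any entity Yusuf controls holds any voting interest in Rowan.
So before the transaction, Yusuf does not control Rowan.
After the purchase, Yusuf holds 24% of Crestway directly.
Anchor and Yusuf together hold 34% + 24% = 58% of Crestway, so Yusuf controls Crestway.
After the transaction, neither Yusuf nor any entity Yusuf controls holds a voting interest in Rowan, so Yusuf still does not control it.
No new person acquires control, so the clause is not triggered.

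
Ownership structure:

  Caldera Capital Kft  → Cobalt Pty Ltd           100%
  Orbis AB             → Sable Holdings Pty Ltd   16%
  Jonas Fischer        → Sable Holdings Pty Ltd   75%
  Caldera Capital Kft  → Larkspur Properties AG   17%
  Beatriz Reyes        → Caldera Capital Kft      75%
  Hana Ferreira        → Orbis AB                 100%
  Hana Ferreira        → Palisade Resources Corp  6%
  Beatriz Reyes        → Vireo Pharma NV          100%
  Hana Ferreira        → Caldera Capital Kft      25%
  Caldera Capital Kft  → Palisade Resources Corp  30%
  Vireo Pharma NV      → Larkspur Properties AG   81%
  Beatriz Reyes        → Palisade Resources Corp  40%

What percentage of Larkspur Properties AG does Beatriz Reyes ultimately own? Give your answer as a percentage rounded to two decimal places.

93.75%

Beatriz reaches Larkspur along 2 paths.
Via Caldera: 75% × 17% = 12.75%.
Via Vireo: 100% × 81% = 81%.
Total: 12.75% + 81% = 93.75%.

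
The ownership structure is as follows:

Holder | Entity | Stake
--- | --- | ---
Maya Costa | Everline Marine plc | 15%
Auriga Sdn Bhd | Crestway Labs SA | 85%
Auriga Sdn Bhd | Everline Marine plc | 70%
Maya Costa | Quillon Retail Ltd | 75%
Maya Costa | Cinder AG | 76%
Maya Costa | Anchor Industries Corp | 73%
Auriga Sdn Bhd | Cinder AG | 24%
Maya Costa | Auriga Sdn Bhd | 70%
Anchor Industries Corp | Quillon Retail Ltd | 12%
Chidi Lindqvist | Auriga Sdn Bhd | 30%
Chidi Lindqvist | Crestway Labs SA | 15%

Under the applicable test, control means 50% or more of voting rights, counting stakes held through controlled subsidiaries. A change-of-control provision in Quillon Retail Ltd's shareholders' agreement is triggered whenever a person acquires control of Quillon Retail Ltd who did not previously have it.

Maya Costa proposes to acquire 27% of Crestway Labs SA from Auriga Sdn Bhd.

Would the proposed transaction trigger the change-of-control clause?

No

The purchase adds only to Maya's holdings (Auriga's stake shrinks), so Maya is the only person who could newly come to control Quillon.
Maya holds 73% of Anchor, so Maya controls Anchor.
Maya and Anchor together hold 75% + 12% = 87% of Quillon, so Maya controls Quillon.
So Maya already controls Quillon before the transaction.
After the purchase, Maya holds 27% of Crestway directly, and Auriga's stake falls to 58%.
Maya controlled Quillon already, so this is not a new person acquiring control; every other person's position is unchanged or reduced.
No new person acquires control, so the clause is not triggered.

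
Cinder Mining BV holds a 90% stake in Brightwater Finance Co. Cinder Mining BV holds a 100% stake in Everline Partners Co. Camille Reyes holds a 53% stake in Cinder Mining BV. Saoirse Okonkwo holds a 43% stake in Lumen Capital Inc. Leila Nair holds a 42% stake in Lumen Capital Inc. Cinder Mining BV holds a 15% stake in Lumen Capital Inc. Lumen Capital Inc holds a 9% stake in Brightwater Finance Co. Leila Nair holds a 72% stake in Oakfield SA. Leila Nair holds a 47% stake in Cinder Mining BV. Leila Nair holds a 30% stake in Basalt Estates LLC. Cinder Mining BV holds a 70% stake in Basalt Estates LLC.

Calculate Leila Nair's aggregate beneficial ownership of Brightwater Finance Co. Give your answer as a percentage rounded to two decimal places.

Leila reaches Brightwater along 3 paths.
Via Cinder: 47% × 90% = 42.3%.
Via Lumen: 42% × 9% = 3.78%.
Via Cinder → Lumen: 47% × 15% × 9% = 0.6345%.
Total: 42.3% + 3.78% + 0.6345% = 46.7145%.
Rounded: 46.71%.

46.71%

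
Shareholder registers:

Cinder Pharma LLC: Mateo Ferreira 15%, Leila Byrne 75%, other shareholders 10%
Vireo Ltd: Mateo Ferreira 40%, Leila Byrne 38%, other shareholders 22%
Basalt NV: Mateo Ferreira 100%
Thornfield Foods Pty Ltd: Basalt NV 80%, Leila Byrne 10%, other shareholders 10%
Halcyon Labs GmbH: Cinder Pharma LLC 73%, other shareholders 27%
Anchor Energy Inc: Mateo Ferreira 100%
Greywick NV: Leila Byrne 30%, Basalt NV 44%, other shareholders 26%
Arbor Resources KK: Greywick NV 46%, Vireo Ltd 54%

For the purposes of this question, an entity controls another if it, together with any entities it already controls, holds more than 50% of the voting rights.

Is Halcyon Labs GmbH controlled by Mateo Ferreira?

No

Mateo holds 100% of Basalt, so Mateo controls Basalt.
Basalt holds 80% of Thornfield, so Mateo controls Thornfield.
Mateo holds 100% of Anchor, so Mateo controls Anchor.
Neither Mateo nor any entity Mateo controls holds any voting interest in Halcyon.
So Mateo does not control Halcyon.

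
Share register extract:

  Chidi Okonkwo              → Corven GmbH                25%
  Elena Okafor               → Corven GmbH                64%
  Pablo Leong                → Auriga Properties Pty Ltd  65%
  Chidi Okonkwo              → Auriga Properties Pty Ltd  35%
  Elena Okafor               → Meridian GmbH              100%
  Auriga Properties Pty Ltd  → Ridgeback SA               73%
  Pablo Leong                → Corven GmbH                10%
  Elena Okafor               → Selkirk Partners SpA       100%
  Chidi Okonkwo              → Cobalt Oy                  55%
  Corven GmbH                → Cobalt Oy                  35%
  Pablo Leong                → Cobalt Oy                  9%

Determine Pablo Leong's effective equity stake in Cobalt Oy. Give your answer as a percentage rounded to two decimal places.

Pablo reaches Cobalt along 2 paths.
Via Corven: 10% × 35% = 3.5%.
Direct stake: 9% = 9%.
Total: 3.5% + 9% = 12.5%.
Rounded: 12.50%.

12.50%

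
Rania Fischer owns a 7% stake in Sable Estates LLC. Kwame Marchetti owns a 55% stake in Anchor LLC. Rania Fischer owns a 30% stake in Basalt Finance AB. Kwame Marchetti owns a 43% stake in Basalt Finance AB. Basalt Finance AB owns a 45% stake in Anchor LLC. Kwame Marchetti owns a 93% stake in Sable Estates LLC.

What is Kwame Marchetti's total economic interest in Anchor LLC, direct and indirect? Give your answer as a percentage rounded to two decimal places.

Kwame reaches Anchor along 2 paths.
Via Basalt: 43% × 45% = 19.35%.
Direct stake: 55% = 55%.
Total: 19.35% + 55% = 74.35%.

74.35%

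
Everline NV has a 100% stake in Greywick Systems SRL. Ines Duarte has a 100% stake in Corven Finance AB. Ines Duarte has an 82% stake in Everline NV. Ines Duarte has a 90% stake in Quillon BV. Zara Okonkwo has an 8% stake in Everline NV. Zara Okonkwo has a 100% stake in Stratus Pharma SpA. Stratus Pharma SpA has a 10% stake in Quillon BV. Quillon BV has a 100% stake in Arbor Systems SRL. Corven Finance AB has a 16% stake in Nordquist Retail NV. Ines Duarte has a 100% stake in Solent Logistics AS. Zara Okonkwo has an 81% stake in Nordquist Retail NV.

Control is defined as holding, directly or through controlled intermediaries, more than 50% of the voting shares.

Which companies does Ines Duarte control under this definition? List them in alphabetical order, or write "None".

Arbor Systems SRL, Corven Finance AB, Everline NV, Greywick Systems SRL, Quillon BV, Solent Logistics AS

Ines holds 82% of Everline, so Ines controls Everline.
Ines holds 100% of Corven, so Ines controls Corven.
Ines holds 100% of Solent, so Ines controls Solent.
Ines holds 90% of Quillon, so Ines controls Quillon.
Everline holds 100% of Greywick, so Ines controls Greywick.
Quillon holds 100% of Arbor, so Ines controls Arbor.
No other company's threshold is met.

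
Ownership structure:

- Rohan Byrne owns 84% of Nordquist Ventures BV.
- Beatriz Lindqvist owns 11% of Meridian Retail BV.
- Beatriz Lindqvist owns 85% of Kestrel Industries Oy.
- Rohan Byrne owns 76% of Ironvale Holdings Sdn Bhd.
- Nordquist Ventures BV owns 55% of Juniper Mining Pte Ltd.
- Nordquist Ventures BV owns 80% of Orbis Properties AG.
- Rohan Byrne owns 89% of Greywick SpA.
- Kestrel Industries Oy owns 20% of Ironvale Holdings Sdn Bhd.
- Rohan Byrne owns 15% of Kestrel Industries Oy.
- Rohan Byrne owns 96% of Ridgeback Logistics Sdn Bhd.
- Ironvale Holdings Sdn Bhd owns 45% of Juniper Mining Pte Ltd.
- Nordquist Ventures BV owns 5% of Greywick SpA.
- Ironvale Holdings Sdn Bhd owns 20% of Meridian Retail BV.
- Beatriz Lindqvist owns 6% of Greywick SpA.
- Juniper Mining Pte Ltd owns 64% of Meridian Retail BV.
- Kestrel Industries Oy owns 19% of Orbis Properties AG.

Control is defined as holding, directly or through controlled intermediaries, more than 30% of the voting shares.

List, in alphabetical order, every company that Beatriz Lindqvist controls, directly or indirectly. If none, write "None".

Kestrel Industries Oy

Beatriz holds 85% of Kestrel, so Beatriz controls Kestrel.
No other company's threshold is met.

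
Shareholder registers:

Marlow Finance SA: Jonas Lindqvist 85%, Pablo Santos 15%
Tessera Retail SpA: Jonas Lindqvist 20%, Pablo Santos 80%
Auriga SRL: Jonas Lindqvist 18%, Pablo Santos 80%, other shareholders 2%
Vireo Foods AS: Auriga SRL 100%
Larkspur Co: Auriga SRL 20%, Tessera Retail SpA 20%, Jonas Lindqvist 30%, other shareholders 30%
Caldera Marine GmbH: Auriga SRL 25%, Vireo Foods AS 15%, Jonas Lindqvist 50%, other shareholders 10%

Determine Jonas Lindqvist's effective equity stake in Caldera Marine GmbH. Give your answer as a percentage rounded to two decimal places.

57.20%

Jonas reaches Caldera along 3 paths.
Via Auriga: 18% × 25% = 4.5%.
Via Auriga → Vireo: 18% × 100% × 15% = 2.7%.
Direct stake: 50% = 50%.
Total: 4.5% + 2.7% + 50% = 57.2%.
Rounded: 57.20%.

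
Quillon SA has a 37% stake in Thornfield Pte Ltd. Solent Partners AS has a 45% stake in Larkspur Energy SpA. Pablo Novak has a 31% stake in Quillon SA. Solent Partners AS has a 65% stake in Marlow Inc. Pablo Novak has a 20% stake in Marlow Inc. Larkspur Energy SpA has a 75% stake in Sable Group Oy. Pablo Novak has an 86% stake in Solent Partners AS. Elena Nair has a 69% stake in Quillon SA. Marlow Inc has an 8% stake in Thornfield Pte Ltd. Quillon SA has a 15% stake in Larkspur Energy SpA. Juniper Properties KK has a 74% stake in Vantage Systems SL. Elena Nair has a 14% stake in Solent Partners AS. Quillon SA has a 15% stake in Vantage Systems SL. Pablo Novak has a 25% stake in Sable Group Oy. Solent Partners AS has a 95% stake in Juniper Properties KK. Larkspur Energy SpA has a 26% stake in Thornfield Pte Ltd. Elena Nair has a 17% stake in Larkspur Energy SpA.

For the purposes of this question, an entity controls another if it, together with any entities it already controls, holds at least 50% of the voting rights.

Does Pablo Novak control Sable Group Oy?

Pablo holds 86% of Solent, so Pablo controls Solent.
Solent holds 95% of Juniper, so Pablo controls Juniper.
Pablo and Solent together hold 20% + 65% = 85% of Marlow, so Pablo controls Marlow.
Juniper holds 74% of Vantage, so Pablo controls Vantage.
In Sable, Pablo's side holds only 25%, not ≥ 50%.
So Pablo does not control Sable.

No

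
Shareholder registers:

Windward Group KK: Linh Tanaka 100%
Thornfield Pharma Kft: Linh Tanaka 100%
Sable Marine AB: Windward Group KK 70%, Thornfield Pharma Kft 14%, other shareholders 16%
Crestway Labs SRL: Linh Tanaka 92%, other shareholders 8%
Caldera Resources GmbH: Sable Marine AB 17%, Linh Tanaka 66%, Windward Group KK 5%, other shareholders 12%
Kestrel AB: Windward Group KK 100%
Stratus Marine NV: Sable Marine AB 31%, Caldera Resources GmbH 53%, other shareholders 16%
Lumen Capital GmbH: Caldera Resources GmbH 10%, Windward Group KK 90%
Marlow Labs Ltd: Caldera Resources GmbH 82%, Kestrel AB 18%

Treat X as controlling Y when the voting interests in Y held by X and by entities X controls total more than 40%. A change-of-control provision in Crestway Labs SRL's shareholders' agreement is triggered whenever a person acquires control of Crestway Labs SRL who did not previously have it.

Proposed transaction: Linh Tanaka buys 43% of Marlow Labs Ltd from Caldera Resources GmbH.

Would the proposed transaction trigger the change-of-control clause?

No

The purchase adds only to Linh's holdings (Caldera's stake shrinks), so Linh is the only person who could newly come to control Crestway.
Linh holds 92% of Crestway, so Linh controls Crestway.
So Linh already controls Crestway before the transaction.
After the purchase, Linh holds 43% of Marlow directly, and Caldera's stake falls to 39%.
Linh controlled Crestway already, so this is not a new person acquiring control; every other person's position is unchanged or reduced.
No new person acquires control, so the clause is not triggered.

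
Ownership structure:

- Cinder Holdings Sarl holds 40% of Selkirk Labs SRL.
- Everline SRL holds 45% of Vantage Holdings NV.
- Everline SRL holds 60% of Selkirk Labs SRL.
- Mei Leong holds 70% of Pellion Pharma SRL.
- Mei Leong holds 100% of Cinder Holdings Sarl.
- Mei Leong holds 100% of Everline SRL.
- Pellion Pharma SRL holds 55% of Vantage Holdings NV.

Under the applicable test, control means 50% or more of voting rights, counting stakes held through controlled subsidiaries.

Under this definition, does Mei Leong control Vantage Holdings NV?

Yes

Mei holds 70% of Pellion, so Mei controls Pellion.
Mei holds 100% of Everline, so Mei controls Everline.
Everline and Pellion together hold 45% + 55% = 100% of Vantage, so Mei controls Vantage.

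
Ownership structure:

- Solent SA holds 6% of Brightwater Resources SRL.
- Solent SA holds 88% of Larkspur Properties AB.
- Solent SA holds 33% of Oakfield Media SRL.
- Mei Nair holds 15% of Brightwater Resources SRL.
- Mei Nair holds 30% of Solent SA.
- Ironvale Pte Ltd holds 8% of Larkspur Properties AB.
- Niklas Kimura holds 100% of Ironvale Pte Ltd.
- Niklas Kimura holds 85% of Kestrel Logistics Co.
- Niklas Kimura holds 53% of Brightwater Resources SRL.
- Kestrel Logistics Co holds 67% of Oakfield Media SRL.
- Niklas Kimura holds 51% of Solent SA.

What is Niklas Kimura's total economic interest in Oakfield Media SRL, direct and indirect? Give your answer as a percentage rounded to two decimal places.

Niklas reaches Oakfield along 2 paths.
Via Solent: 51% × 33% = 16.83%.
Via Kestrel: 85% × 67% = 56.95%.
Total: 16.83% + 56.95% = 73.78%.

73.78%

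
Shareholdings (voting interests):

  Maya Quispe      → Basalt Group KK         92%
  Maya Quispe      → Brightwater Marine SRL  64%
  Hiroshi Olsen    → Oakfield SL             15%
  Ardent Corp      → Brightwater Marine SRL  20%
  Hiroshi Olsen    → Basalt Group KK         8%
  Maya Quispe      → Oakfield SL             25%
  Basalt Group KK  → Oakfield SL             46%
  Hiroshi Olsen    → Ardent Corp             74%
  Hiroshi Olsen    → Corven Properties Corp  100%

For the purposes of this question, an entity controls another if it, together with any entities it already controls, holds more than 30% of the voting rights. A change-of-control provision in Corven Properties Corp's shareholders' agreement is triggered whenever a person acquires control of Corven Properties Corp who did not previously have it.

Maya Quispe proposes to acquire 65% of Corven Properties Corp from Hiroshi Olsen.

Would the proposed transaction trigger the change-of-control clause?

Yes

The purchase adds only to Maya's holdings (Hiroshi's stake shrinks), so Maya is the only person who could newly come to control Corven.
Maya holds 92% of Basalt, so Maya controls Basalt.
Basalt and Maya together hold 46% + 25% = 71% of Oakfield, so Maya controls Oakfield.
Maya holds 64% of Brightwater, so Maya controls Brightwater.
Neither Maya nor any entity Maya controls holds any voting interest in Corven.
So before the transaction, Maya does not control Corven.
After the purchase, Maya holds 65% of Corven directly, and Hiroshi's stake falls to 35%.
Maya holds 65% of Corven, so Maya controls Corven.
Maya did not control Corven before and does after, so the clause is triggered.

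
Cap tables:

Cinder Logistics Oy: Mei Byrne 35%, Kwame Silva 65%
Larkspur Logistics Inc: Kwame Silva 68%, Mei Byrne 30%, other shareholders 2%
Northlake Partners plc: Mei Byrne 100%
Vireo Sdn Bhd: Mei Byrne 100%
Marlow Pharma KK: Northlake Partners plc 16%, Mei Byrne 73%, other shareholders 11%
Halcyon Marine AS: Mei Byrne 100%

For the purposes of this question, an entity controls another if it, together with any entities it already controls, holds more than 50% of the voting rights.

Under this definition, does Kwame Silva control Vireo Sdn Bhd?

No

Kwame holds 65% of Cinder, so Kwame controls Cinder.
Kwame holds 68% of Larkspur, so Kwame controls Larkspur.
Neither Kwame nor any entity Kwame controls holds any voting interest in Vireo.
So Kwame does not control Vireo.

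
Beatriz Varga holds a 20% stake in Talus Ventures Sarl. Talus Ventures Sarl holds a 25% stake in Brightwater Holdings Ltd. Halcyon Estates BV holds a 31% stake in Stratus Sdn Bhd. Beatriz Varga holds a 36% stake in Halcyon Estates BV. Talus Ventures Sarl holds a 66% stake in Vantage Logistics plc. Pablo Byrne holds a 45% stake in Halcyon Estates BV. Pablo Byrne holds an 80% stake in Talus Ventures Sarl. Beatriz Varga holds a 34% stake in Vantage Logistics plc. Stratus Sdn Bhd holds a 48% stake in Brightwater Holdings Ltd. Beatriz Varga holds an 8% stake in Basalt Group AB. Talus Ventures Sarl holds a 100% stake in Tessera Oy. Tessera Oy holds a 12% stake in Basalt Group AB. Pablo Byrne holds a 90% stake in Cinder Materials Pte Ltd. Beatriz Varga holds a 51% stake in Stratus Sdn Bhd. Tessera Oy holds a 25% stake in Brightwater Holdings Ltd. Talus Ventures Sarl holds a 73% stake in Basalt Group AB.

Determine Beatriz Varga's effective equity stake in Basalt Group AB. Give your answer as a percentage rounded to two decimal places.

Beatriz reaches Basalt along 3 paths.
Via Talus: 20% × 73% = 14.6%.
Direct stake: 8% = 8%.
Via Talus → Tessera: 20% × 100% × 12% = 2.4%.
Total: 14.6% + 8% + 2.4% = 25%.
Rounded: 25.00%.

25.00%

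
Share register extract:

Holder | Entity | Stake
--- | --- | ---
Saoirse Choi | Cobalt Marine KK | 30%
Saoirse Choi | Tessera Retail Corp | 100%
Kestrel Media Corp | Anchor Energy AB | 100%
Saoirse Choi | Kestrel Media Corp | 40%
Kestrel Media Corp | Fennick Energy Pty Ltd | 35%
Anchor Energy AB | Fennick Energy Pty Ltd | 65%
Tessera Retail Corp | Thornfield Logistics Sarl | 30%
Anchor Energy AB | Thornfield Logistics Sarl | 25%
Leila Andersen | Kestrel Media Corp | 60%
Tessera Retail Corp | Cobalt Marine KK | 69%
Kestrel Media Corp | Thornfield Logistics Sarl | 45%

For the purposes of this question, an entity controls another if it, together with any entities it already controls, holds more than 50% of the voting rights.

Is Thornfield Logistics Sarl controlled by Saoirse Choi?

No

Saoirse holds 100% of Tessera, so Saoirse controls Tessera.
Tessera and Saoirse together hold 69% + 30% = 99% of Cobalt, so Saoirse controls Cobalt.
In Thornfield, Saoirse's side holds only 30%, not > 50%.
So Saoirse does not control Thornfield.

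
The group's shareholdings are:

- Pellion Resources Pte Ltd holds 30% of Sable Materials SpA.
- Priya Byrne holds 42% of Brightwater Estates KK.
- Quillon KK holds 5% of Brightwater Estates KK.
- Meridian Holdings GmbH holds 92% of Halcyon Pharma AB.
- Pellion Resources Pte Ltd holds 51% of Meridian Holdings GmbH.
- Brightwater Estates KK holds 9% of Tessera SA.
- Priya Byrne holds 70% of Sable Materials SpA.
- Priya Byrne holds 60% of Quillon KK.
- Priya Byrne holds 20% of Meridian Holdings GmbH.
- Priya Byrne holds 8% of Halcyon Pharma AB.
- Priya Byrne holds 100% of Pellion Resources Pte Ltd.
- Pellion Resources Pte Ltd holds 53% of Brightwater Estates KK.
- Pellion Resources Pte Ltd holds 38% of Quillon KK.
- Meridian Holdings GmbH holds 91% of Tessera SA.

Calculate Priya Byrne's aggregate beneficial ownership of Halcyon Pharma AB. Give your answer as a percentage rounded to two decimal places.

Priya reaches Halcyon along 3 paths.
Direct stake: 8% = 8%.
Via Meridian: 20% × 92% = 18.4%.
Via Pellion → Meridian: 100% × 51% × 92% = 46.92%.
Total: 8% + 18.4% + 46.92% = 73.32%.

73.32%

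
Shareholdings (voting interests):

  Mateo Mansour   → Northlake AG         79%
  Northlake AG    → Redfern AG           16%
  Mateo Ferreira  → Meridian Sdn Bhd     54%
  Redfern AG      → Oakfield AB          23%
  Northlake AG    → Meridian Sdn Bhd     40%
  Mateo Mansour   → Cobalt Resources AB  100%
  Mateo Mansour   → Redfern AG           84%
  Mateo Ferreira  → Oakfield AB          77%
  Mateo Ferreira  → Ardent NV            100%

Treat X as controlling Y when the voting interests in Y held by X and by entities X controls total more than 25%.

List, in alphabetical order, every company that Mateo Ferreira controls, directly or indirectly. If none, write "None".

Ardent NV, Meridian Sdn Bhd, Oakfield AB

Mateo Ferreira holds 100% of Ardent, so Mateo Ferreira controls Ardent.
Mateo Ferreira holds 54% of Meridian, so Mateo Ferreira controls Meridian.
Mateo Ferreira holds 77% of Oakfield, so Mateo Ferreira controls Oakfield.
No other company's threshold is met.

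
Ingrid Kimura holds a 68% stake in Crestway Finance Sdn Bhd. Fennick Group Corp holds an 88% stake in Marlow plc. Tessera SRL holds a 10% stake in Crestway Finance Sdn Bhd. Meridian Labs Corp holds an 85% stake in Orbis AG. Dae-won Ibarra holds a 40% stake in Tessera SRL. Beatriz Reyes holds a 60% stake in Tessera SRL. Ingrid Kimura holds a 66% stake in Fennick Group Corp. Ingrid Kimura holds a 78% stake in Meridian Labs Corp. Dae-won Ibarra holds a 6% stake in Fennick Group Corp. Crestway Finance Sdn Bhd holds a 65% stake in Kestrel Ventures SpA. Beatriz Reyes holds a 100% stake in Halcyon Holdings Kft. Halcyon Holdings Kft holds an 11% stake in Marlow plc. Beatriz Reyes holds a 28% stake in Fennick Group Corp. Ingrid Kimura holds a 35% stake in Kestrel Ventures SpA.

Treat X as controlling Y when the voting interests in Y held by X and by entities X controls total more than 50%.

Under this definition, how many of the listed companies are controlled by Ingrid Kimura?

Ingrid holds 66% of Fennick, so Ingrid controls Fennick.
Fennick holds 88% of Marlow, so Ingrid controls Marlow.
Ingrid holds 78% of Meridian, so Ingrid controls Meridian.
Ingrid holds 68% of Crestway, so Ingrid controls Crestway.
Crestway and Ingrid together hold 65% + 35% = 100% of Kestrel, so Ingrid controls Kestrel.
Meridian holds 85% of Orbis, so Ingrid controls Orbis.
No other company's threshold is met.
Ingrid controls 6 companies.

6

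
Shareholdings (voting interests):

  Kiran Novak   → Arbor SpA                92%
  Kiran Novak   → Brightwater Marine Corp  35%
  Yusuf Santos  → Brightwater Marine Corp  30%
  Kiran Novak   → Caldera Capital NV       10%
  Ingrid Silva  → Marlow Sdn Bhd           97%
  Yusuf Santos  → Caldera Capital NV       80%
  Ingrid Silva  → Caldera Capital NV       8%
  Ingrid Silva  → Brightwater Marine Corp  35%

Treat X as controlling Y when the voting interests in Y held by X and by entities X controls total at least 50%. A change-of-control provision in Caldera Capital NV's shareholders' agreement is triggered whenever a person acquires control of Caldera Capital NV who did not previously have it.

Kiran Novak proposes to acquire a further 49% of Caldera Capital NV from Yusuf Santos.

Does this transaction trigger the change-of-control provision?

The purchase adds only to Kiran's holdings (Yusuf's stake shrinks), so Kiran is the only person who could newly come to control Caldera.
Kiran holds 92% of Arbor, so Kiran controls Arbor.
In Caldera, Kiran's side holds only 10%, not ≥ 50%.
So before the transaction, Kiran does not control Caldera.
After the purchase, Kiran's direct stake in Caldera rises to 10% + 49% = 59%, and Yusuf's stake falls to 31%.
Kiran holds 59% of Caldera, so Kiran controls Caldera.
Kiran did not control Caldera before and does after, so the clause is triggered.

Yes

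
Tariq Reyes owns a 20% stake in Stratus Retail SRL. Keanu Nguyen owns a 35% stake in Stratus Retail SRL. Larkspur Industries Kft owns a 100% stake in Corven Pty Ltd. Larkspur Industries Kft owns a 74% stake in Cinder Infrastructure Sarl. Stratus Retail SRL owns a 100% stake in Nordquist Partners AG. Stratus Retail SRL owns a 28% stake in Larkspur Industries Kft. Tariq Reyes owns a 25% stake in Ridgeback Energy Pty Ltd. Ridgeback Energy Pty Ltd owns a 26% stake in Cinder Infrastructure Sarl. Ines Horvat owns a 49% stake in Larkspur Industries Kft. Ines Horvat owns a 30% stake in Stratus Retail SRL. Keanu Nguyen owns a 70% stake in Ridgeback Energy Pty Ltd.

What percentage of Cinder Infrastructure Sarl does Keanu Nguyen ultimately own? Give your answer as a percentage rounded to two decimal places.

25.45%

Keanu reaches Cinder along 2 paths.
Via Ridgeback: 70% × 26% = 18.2%.
Via Stratus → Larkspur: 35% × 28% × 74% = 7.252%.
Total: 18.2% + 7.252% = 25.452%.
Rounded: 25.45%.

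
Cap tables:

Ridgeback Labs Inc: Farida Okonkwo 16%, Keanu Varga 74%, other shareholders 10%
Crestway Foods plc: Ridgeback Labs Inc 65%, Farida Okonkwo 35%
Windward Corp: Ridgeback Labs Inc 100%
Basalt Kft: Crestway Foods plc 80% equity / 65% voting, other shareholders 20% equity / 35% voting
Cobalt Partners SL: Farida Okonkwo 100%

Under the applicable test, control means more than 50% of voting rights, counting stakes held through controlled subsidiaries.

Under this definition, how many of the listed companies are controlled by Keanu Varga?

Keanu holds 74% of Ridgeback, so Keanu controls Ridgeback.
Ridgeback holds 65% of Crestway, so Keanu controls Crestway.
Ridgeback holds 100% of Windward, so Keanu controls Windward.
Crestway holds 65% of Basalt, so Keanu controls Basalt.
No other company's threshold is met.
Keanu controls 4 companies.

4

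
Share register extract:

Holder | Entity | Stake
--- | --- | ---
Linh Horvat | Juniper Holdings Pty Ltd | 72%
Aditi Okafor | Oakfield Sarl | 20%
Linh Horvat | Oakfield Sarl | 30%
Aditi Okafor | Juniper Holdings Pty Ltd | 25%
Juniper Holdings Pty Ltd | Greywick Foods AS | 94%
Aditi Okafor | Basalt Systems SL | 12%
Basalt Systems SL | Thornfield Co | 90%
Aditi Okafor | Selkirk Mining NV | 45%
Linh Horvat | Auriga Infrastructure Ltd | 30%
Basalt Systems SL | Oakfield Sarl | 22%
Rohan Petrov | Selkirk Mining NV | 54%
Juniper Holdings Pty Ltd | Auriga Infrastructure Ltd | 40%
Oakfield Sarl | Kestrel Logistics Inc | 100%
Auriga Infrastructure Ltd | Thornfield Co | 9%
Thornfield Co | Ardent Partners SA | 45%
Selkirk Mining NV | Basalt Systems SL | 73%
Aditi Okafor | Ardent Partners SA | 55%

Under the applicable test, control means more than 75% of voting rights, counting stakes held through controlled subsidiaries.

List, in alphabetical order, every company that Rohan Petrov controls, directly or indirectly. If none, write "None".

None

Rohan's largest direct stake is 54% in Selkirk, which does not meet the threshold.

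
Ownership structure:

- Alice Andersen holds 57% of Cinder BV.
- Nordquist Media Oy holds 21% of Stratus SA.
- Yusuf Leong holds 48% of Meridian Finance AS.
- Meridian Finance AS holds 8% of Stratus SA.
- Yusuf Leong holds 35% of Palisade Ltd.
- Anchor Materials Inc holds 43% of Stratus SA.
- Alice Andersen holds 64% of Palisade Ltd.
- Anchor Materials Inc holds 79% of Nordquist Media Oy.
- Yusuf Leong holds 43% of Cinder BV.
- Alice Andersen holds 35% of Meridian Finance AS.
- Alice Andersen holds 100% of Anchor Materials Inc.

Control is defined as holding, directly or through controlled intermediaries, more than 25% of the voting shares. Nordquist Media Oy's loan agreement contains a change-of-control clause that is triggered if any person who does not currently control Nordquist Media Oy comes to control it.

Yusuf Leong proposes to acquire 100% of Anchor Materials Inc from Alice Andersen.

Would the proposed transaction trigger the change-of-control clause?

The purchase adds only to Yusuf's holdings (Alice's stake shrinks), so Yusuf is the only person who could newly come to control Nordquist.
Yusuf holds 43% of Cinder, so Yusuf controls Cinder.
Yusuf holds 35% of Palisade, so Yusuf controls Palisade.
Yusuf holds 48% of Meridian, so Yusuf controls Meridian.
Neither Yusuf nor any entity Yusuf controls holds any voting interest in Nordquist.
So before the transaction, Yusuf does not control Nordquist.
After the purchase, Yusuf holds 100% of Anchor directly, and Alice's stake falls to 0%.
Yusuf holds 100% of Anchor, so Yusuf controls Anchor.
Anchor holds 79% of Nordquist, so Yusuf controls Nordquist.
Yusuf did not control Nordquist before and does after, so the clause is triggered.

Yes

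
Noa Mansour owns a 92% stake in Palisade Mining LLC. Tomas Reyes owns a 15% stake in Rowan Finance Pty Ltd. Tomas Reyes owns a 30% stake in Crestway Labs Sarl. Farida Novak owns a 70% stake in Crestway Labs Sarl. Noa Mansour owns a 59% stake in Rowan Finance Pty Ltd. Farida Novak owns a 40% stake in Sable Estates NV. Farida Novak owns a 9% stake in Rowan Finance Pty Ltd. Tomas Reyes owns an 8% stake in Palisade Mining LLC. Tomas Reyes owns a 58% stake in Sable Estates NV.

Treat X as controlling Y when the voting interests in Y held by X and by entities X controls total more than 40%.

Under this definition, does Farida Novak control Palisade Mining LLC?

Farida holds 70% of Crestway, so Farida controls Crestway.
Neither Farida nor any entity Farida controls holds any voting interest in Palisade.
So Farida does not control Palisade.

No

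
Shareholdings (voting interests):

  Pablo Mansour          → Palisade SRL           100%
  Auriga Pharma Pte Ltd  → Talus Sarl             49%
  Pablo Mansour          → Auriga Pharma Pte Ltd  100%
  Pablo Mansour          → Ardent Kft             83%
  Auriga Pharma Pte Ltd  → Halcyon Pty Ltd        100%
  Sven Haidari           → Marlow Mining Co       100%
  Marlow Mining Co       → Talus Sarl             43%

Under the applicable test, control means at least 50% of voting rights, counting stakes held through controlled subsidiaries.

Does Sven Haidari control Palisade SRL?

No

Sven holds 100% of Marlow, so Sven controls Marlow.
Neither Sven nor any entity Sven controls holds any voting interest in Palisade.
So Sven does not control Palisade.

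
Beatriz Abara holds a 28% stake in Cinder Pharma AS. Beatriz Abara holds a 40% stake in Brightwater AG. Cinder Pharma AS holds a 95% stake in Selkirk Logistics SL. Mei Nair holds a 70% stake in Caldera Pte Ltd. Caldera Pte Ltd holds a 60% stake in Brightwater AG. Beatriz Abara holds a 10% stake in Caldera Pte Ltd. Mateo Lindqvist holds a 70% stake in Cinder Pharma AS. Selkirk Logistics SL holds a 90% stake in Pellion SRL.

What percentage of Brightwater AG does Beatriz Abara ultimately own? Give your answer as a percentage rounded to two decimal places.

Beatriz reaches Brightwater along 2 paths.
Via Caldera: 10% × 60% = 6%.
Direct stake: 40% = 40%.
Total: 6% + 40% = 46%.
Rounded: 46.00%.

46.00%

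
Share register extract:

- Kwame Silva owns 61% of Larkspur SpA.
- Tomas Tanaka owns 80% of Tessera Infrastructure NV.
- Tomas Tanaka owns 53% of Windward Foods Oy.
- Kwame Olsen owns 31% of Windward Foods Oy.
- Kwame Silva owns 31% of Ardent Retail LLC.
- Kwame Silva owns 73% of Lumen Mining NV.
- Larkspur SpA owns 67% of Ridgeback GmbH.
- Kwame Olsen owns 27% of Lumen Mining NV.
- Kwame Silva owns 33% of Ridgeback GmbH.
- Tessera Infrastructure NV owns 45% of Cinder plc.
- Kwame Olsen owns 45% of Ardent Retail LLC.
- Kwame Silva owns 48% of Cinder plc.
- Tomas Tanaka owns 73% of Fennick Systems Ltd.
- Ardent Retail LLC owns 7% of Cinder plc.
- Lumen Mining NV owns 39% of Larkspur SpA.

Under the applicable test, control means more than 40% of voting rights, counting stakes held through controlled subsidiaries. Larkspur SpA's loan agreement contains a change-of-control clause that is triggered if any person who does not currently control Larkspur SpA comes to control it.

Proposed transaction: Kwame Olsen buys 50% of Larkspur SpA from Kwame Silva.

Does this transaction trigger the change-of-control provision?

Yes

The purchase adds only to Kwame Olsen's holdings (Kwame Silva's stake shrinks), so Kwame Olsen is the only person who could newly come to control Larkspur.
Kwame Olsen holds 45% of Ardent, so Kwame Olsen controls Ardent.
Neither Kwame Olsen nor any entity Kwame Olsen controls holds any voting interest in Larkspur.
So before the transaction, Kwame Olsen does not control Larkspur.
After the purchase, Kwame Olsen holds 50% of Larkspur directly, and Kwame Silva's stake falls to 11%.
Kwame Olsen holds 50% of Larkspur, so Kwame Olsen controls Larkspur.
Kwame Olsen did not control Larkspur before and does after, so the clause is triggered.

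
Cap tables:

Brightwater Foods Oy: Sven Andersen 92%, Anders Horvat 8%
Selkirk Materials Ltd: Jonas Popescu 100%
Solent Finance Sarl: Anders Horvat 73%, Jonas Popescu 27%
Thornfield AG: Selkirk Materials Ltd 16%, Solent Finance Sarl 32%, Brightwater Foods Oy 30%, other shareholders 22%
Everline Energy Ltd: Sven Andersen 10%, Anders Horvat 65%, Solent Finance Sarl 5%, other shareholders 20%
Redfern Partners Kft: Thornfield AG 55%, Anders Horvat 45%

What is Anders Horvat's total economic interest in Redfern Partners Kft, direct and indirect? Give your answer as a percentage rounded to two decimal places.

Anders reaches Redfern along 3 paths.
Via Solent → Thornfield: 73% × 32% × 55% = 12.848%.
Via Brightwater → Thornfield: 8% × 30% × 55% = 1.32%.
Direct stake: 45% = 45%.
Total: 12.848% + 1.32% + 45% = 59.168%.
Rounded: 59.17%.

59.17%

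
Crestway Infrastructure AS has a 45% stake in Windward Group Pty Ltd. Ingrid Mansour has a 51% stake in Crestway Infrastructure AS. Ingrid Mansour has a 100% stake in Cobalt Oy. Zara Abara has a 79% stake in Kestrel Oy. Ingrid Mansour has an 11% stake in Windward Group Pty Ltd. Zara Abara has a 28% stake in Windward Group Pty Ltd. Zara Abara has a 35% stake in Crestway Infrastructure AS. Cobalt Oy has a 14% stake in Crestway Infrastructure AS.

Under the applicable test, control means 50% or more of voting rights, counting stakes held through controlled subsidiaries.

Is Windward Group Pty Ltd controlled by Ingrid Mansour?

Yes

Ingrid holds 100% of Cobalt, so Ingrid controls Cobalt.
Ingrid and Cobalt together hold 51% + 14% = 65% of Crestway, so Ingrid controls Crestway.
Crestway and Ingrid together hold 45% + 11% = 56% of Windward, so Ingrid controls Windward.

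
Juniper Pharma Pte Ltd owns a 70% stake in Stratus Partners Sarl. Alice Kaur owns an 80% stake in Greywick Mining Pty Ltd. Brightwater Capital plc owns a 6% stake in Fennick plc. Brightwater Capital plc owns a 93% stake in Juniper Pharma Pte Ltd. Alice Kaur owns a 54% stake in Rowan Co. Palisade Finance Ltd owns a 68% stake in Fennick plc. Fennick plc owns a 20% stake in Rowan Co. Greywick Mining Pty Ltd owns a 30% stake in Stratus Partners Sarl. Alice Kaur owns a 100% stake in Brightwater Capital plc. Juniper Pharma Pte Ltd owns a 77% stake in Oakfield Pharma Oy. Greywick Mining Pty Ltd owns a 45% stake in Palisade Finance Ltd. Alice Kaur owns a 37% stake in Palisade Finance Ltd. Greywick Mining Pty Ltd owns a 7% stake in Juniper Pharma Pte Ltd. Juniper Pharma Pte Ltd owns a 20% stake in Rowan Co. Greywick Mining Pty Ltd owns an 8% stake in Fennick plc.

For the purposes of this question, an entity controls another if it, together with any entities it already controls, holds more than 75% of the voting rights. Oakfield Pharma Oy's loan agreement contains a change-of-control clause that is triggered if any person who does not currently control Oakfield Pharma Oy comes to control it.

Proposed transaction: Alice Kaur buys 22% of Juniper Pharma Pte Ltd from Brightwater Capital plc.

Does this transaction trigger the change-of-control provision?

No

The purchase adds only to Alice's holdings (Brightwater's stake shrinks), so Alice is the only person who could newly come to control Oakfield.
Alice holds 100% of Brightwater, so Alice controls Brightwater.
Alice holds 80% of Greywick, so Alice controls Greywick.
Brightwater and Greywick together hold 93% + 7% = 100% of Juniper, so Alice controls Juniper.
Juniper holds 77% of Oakfield, so Alice controls Oakfield.
So Alice already controls Oakfield before the transaction.
After the purchase, Alice holds 22% of Juniper directly, and Brightwater's stake falls to 71%.
Alice controlled Oakfield already, so this is not a new person acquiring control; every other person's position is unchanged or reduced.
No new person acquires control, so the clause is not triggered.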